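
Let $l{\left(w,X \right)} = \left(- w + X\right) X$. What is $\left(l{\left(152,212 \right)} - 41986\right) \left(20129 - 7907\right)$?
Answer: $-357689052$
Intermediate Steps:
$l{\left(w,X \right)} = X \left(X - w\right)$ ($l{\left(w,X \right)} = \left(X - w\right) X = X \left(X - w\right)$)
$\left(l{\left(152,212 \right)} - 41986\right) \left(20129 - 7907\right) = \left(212 \left(212 - 152\right) - 41986\right) \left(20129 - 7907\right) = \left(212 \left(212 - 152\right) - 41986\right) 12222 = \left(212 \cdot 60 - 41986\right) 12222 = \left(12720 - 41986\right) 12222 = \left(-29266\right) 12222 = -357689052$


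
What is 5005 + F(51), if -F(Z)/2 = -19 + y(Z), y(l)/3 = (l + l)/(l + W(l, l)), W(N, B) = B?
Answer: 5037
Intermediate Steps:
y(l) = 3 (y(l) = 3*((l + l)/(l + l)) = 3*((2*l)/((2*l))) = 3*((2*l)*(1/(2*l))) = 3*1 = 3)
F(Z) = 32 (F(Z) = -2*(-19 + 3) = -2*(-16) = 32)
5005 + F(51) = 5005 + 32 = 5037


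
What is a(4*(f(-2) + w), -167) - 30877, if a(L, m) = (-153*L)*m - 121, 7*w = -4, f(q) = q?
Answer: -2056658/7 ≈ -2.9381e+5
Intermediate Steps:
w = -4/7 (w = (⅐)*(-4) = -4/7 ≈ -0.57143)
a(L, m) = -121 - 153*L*m (a(L, m) = -153*L*m - 121 = -121 - 153*L*m)
a(4*(f(-2) + w), -167) - 30877 = (-121 - 153*4*(-2 - 4/7)*(-167)) - 30877 = (-121 - 153*4*(-18/7)*(-167)) - 30877 = (-121 - 153*(-72/7)*(-167)) - 30877 = (-121 - 1839672/7) - 30877 = -1840519/7 - 30877 = -2056658/7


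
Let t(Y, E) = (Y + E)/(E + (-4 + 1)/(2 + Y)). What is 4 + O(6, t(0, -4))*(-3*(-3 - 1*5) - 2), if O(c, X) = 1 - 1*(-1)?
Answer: 48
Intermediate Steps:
t(Y, E) = (E + Y)/(E - 3/(2 + Y))
O(c, X) = 2 (O(c, X) = 1 + 1 = 2)
4 + O(6, t(0, -4))*(-3*(-3 - 1*5) - 2) = 4 + 2*(-3*(-3 - 1*5) - 2) = 4 + 2*(-3*(-3 - 5) - 2) = 4 + 2*(-3*(-8) - 2) = 4 + 2*(24 - 2) = 4 + 2*22 = 4 + 44 = 48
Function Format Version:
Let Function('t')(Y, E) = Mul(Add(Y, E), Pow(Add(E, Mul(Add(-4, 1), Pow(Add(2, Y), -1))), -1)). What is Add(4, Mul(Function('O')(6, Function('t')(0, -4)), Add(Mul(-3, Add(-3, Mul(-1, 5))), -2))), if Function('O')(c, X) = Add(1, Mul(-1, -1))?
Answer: 48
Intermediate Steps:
Function('t')(Y, E) = Mul(Pow(Add(E, Mul(-3, Pow(Add(2, Y), -1))), -1), Add(E, Y)) (Function('t')(Y, E) = Mul(Add(E, Y), Pow(Add(E, Mul(-3, Pow(Add(2, Y), -1))), -1)) = Mul(Pow(Add(E, Mul(-3, Pow(Add(2, Y), -1))), -1), Add(E, Y)))
Function('O')(c, X) = 2 (Function('O')(c, X) = Add(1, 1) = 2)
Add(4, Mul(Function('O')(6, Function('t')(0, -4)), Add(Mul(-3, Add(-3, Mul(-1, 5))), -2))) = Add(4, Mul(2, Add(Mul(-3, Add(-3, Mul(-1, 5))), -2))) = Add(4, Mul(2, Add(Mul(-3, Add(-3, -5)), -2))) = Add(4, Mul(2, Add(Mul(-3, -8), -2))) = Add(4, Mul(2, Add(24, -2))) = Add(4, Mul(2, 22)) = Add(4, 44) = 48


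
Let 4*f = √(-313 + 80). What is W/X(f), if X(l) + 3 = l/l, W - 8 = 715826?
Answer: -357917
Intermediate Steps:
W = 715834 (W = 8 + 715826 = 715834)
f = I*√233/4 (f = √(-313 + 80)/4 = √(-233)/4 = (I*√233)/4 = I*√233/4 ≈ 3.8161*I)
X(l) = -2 (X(l) = -3 + l/l = -3 + 1 = -2)
W/X(f) = 715834/(-2) = 715834*(-½) = -357917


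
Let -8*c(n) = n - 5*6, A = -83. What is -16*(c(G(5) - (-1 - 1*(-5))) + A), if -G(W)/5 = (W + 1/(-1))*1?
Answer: 1220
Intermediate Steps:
G(W) = 5 - 5*W (G(W) = -5*(W + 1/(-1)) = -5*(W - 1) = -5*(-1 + W) = 5 - 5*W)
c(n) = 15/4 - n/8 (c(n) = -(n - 5*6)/8 = -(n - 30)/8 = -(-30 + n)/8 = 15/4 - n/8)
-16*(c(G(5) - (-1 - 1*(-5))) + A) = -16*((15/4 - ((5 - 5*5) - (-1 - 1*(-5)))/8) - 83) = -16*((15/4 - ((5 - 25) - (-1 + 5))/8) - 83) = -16*((15/4 - (-20 - 1*4)/8) - 83) = -16*((15/4 - (-20 - 4)/8) - 83) = -16*((15/4 - ⅛*(-24)) - 83) = -16*((15/4 + 3) - 83) = -16*(27/4 - 83) = -16*(-305/4) = 1220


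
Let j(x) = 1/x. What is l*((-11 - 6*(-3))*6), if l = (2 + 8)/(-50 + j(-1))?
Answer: -140/17 ≈ -8.2353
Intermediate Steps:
l = -10/51 (l = (2 + 8)/(-50 + 1/(-1)) = 10/(-50 - 1) = 10/(-51) = 10*(-1/51) = -10/51 ≈ -0.19608)
l*((-11 - 6*(-3))*6) = -10*(-11 - 6*(-3))*6/51 = -10*(-11 + 18)*6/51 = -70*6/51 = -10/51*42 = -140/17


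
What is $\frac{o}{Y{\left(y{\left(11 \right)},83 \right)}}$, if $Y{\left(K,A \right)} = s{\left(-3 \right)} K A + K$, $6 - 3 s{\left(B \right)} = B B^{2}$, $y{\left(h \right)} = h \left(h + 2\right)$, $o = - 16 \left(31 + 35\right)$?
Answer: $- \frac{48}{5941} \approx -0.0080795$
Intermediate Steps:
$o = -1056$ ($o = \left(-16\right) 66 = -1056$)
$y{\left(h \right)} = h \left(2 + h\right)$
$s{\left(B \right)} = 2 - \frac{B^{3}}{3}$ ($s{\left(B \right)} = 2 - \frac{B B^{2}}{3} = 2 - \frac{B^{3}}{3}$)
$Y{\left(K,A \right)} = K + 11 A K$ ($Y{\left(K,A \right)} = \left(2 - \frac{\left(-3\right)^{3}}{3}\right) K A + K = \left(2 - -9\right) K A + K = \left(2 + 9\right) K A + K = 11 K A + K = 11 A K + K = K + 11 A K$)
$\frac{o}{Y{\left(y{\left(11 \right)},83 \right)}} = - \frac{1056}{11 \left(2 + 11\right) \left(1 + 11 \cdot 83\right)} = - \frac{1056}{11 \cdot 13 \left(1 + 913\right)} = - \frac{1056}{143 \cdot 914} = - \frac{1056}{130702} = \left(-1056\right) \frac{1}{130702} = - \frac{48}{5941}$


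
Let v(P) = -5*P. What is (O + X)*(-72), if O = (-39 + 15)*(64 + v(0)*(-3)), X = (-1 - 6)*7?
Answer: 114120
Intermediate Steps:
X = -49 (X = -7*7 = -49)
O = -1536 (O = (-39 + 15)*(64 - 5*0*(-3)) = -24*(64 + 0*(-3)) = -24*(64 + 0) = -24*64 = -1536)
(O + X)*(-72) = (-1536 - 49)*(-72) = -1585*(-72) = 114120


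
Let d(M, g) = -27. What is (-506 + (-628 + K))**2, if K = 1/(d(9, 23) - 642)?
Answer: 575545270609/447561 ≈ 1.2860e+6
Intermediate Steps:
K = -1/669 (K = 1/(-27 - 642) = 1/(-669) = -1/669 ≈ -0.0014948)
(-506 + (-628 + K))**2 = (-506 + (-628 - 1/669))**2 = (-506 - 420133/669)**2 = (-758647/669)**2 = 575545270609/447561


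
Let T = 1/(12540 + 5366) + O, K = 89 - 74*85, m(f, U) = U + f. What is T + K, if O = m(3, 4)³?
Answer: -104893347/17906 ≈ -5858.0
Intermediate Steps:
O = 343 (O = (4 + 3)³ = 7³ = 343)
K = -6201 (K = 89 - 6290 = -6201)
T = 6141759/17906 (T = 1/(12540 + 5366) + 343 = 1/17906 + 343 = 6141759/17906 ≈ 343.00)
T + K = 6141759/17906 - 6201 = -104893347/17906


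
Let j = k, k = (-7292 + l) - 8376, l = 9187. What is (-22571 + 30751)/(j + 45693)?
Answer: 2045/9803 ≈ 0.20861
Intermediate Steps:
k = -6481 (k = (-7292 + 9187) - 8376 = 1895 - 8376 = -6481)
j = -6481
(-22571 + 30751)/(j + 45693) = (-22571 + 30751)/(-6481 + 45693) = 8180/39212 = 8180*(1/39212) = 2045/9803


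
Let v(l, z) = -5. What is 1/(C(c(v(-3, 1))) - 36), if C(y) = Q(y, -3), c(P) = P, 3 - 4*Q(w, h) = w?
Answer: -1/34 ≈ -0.029412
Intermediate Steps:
Q(w, h) = ¾ - w/4
C(y) = ¾ - y/4
1/(C(c(v(-3, 1))) - 36) = 1/((¾ - ¼*(-5)) - 36) = 1/((¾ + 5/4) - 36) = 1/(2 - 36) = 1/(-34) = -1/34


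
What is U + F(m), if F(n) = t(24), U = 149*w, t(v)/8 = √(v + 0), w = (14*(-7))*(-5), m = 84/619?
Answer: 73010 + 16*√6 ≈ 73049.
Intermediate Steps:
m = 84/619 (m = 84*(1/619) = 84/619 ≈ 0.13570)
w = 490 (w = -98*(-5) = 490)
t(v) = 8*√v (t(v) = 8*√(v + 0) = 8*√v)
U = 73010 (U = 149*490 = 73010)
F(n) = 16*√6 (F(n) = 8*√24 = 8*(2*√6) = 16*√6)
U + F(m) = 73010 + 16*√6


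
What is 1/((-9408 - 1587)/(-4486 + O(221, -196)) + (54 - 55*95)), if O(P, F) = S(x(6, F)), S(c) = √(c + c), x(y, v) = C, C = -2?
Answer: -20802582926/107519170052257 - 4398*I/107519170052257 ≈ -0.00019348 - 4.0904e-11*I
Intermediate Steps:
x(y, v) = -2
S(c) = √2*√c (S(c) = √(2*c) = √2*√c)
O(P, F) = 2*I (O(P, F) = √2*√(-2) = √2*(I*√2) = 2*I)
1/((-9408 - 1587)/(-4486 + O(221, -196)) + (54 - 55*95)) = 1/((-9408 - 1587)/(-4486 + 2*I) + (54 - 55*95)) = 1/(-2199*(-4486 - 2*I)/4024840 + (54 - 5225)) = 1/(-2199*(-4486 - 2*I)/4024840 - 5171) = 1/(-5171 - 2199*(-4486 - 2*I)/4024840)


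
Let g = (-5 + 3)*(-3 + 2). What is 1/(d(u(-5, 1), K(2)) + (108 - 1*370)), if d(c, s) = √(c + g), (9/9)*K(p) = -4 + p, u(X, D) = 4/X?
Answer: -655/171607 - √30/343214 ≈ -0.0038328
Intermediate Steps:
g = 2 (g = -2*(-1) = 2)
K(p) = -4 + p
d(c, s) = √(2 + c) (d(c, s) = √(c + 2) = √(2 + c))
1/(d(u(-5, 1), K(2)) + (108 - 1*370)) = 1/(√(2 + 4/(-5)) + (108 - 1*370)) = 1/(√(2 + 4*(-⅕)) + (108 - 370)) = 1/(√(2 - ⅘) - 262) = 1/(√(6/5) - 262) = 1/(√30/5 - 262) = 1/(-262 + √30/5)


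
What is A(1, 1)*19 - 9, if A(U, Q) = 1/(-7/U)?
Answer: -82/7 ≈ -11.714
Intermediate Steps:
A(U, Q) = -U/7
A(1, 1)*19 - 9 = -1/7*1*19 - 9 = -1/7*19 - 9 = -19/7 - 9 = -82/7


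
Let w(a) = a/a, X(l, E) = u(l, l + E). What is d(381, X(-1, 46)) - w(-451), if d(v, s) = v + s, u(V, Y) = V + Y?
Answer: 424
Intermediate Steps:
X(l, E) = E + 2*l (X(l, E) = l + (l + E) = l + (E + l) = E + 2*l)
w(a) = 1
d(v, s) = s + v
d(381, X(-1, 46)) - w(-451) = ((46 + 2*(-1)) + 381) - 1*1 = ((46 - 2) + 381) - 1 = (44 + 381) - 1 = 425 - 1 = 424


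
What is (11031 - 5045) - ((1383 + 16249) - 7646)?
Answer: -4000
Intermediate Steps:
(11031 - 5045) - ((1383 + 16249) - 7646) = 5986 - (17632 - 7646) = 5986 - 1*9986 = 5986 - 9986 = -4000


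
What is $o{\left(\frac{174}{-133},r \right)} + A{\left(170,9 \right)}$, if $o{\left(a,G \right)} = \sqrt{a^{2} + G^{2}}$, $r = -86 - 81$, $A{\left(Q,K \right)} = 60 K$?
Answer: $540 + \frac{\sqrt{493358797}}{133} \approx 707.0$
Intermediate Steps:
$r = -167$
$o{\left(a,G \right)} = \sqrt{G^{2} + a^{2}}$
$o{\left(\frac{174}{-133},r \right)} + A{\left(170,9 \right)} = \sqrt{\left(-167\right)^{2} + \left(\frac{174}{-133}\right)^{2}} + 60 \cdot 9 = \sqrt{27889 + \left(174 \left(- \frac{1}{133}\right)\right)^{2}} + 540 = \sqrt{27889 + \left(- \frac{174}{133}\right)^{2}} + 540 = \sqrt{27889 + \frac{30276}{17689}} + 540 = \sqrt{\frac{493358797}{17689}} + 540 = \frac{\sqrt{493358797}}{133} + 540 = 540 + \frac{\sqrt{493358797}}{133}$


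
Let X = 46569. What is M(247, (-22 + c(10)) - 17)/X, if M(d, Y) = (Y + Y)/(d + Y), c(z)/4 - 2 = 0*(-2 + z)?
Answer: -31/5029452 ≈ -6.1637e-6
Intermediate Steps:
c(z) = 8 (c(z) = 8 + 4*(0*(-2 + z)) = 8 + 4*0 = 8 + 0 = 8)
M(d, Y) = 2*Y/(Y + d) (M(d, Y) = (2*Y)/(Y + d) = 2*Y/(Y + d))
M(247, (-22 + c(10)) - 17)/X = (2*((-22 + 8) - 17)/(((-22 + 8) - 17) + 247))/46569 = (2*(-14 - 17)/((-14 - 17) + 247))*(1/46569) = (2*(-31)/(-31 + 247))*(1/46569) = (2*(-31)/216)*(1/46569) = (2*(-31)*(1/216))*(1/46569) = -31/108*1/46569 = -31/5029452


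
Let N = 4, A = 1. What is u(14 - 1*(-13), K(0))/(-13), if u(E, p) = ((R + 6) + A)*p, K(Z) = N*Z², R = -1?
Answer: 0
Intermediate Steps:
K(Z) = 4*Z²
u(E, p) = 6*p (u(E, p) = ((-1 + 6) + 1)*p = (5 + 1)*p = 6*p)
u(14 - 1*(-13), K(0))/(-13) = (6*(4*0²))/(-13) = (6*(4*0))*(-1/13) = (6*0)*(-1/13) = 0*(-1/13) = 0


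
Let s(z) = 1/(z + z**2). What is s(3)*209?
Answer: 209/12 ≈ 17.417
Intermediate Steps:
s(3)*209 = (1/(3*(1 + 3)))*209 = ((1/3)/4)*209 = ((1/3)*(1/4))*209 = (1/12)*209 = 209/12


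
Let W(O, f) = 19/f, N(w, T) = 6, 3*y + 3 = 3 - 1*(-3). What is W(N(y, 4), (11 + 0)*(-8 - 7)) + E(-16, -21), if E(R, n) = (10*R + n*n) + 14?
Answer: 48656/165 ≈ 294.88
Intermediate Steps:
y = 1 (y = -1 + (3 - 1*(-3))/3 = -1 + (3 + 3)/3 = -1 + (⅓)*6 = -1 + 2 = 1)
E(R, n) = 14 + n² + 10*R (E(R, n) = (10*R + n²) + 14 = (n² + 10*R) + 14 = 14 + n² + 10*R)
W(N(y, 4), (11 + 0)*(-8 - 7)) + E(-16, -21) = 19/(((11 + 0)*(-8 - 7))) + (14 + (-21)² + 10*(-16)) = 19/((11*(-15))) + (14 + 441 - 160) = 19/(-165) + 295 = 19*(-1/165) + 295 = -19/165 + 295 = 48656/165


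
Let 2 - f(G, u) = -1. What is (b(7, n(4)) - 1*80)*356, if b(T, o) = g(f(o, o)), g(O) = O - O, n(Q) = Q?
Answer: -28480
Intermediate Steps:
f(G, u) = 3 (f(G, u) = 2 - 1*(-1) = 2 + 1 = 3)
g(O) = 0
b(T, o) = 0
(b(7, n(4)) - 1*80)*356 = (0 - 1*80)*356 = (0 - 80)*356 = -80*356 = -28480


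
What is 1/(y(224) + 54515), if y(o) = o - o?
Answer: 1/54515 ≈ 1.8344e-5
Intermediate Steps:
y(o) = 0
1/(y(224) + 54515) = 1/(0 + 54515) = 1/54515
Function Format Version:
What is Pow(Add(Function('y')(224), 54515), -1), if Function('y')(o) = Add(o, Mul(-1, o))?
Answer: Rational(1, 54515) ≈ 1.8344e-5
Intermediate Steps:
Function('y')(o) = 0
Pow(Add(Function('y')(224), 54515), -1) = Pow(Add(0, 54515), -1) = Pow(54515, -1) = Rational(1, 54515)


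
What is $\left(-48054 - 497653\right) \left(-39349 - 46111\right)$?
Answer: $46636120220$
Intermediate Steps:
$\left(-48054 - 497653\right) \left(-39349 - 46111\right) = \left(-545707\right) \left(-85460\right) = 46636120220$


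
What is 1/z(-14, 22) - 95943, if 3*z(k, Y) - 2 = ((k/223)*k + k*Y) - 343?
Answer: -4622246134/48177 ≈ -95943.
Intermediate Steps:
z(k, Y) = -341/3 + k²/669 + Y*k/3 (z(k, Y) = ⅔ + (((k/223)*k + k*Y) - 343)/3 = ⅔ + (((k*(1/223))*k + Y*k) - 343)/3 = ⅔ + (((k/223)*k + Y*k) - 343)/3 = ⅔ + ((k²/223 + Y*k) - 343)/3 = ⅔ + (-343 + k²/223 + Y*k)/3 = ⅔ + (-343/3 + k²/669 + Y*k/3) = -341/3 + k²/669 + Y*k/3)
1/z(-14, 22) - 95943 = 1/(-341/3 + (1/669)*(-14)² + (⅓)*22*(-14)) - 95943 = 1/(-341/3 + (1/669)*196 - 308/3) - 95943 = 1/(-341/3 + 196/669 - 308/3) - 95943 = 1/(-48177/223) - 95943 = -223/48177 - 95943 = -4622246134/48177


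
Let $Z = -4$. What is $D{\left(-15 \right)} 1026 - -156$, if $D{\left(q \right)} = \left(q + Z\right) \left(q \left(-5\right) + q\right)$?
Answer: $-1169484$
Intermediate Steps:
$D{\left(q \right)} = - 4 q \left(-4 + q\right)$ ($D{\left(q \right)} = \left(q - 4\right) \left(q \left(-5\right) + q\right) = \left(-4 + q\right) \left(- 5 q + q\right) = \left(-4 + q\right) \left(- 4 q\right) = - 4 q \left(-4 + q\right)$)
$D{\left(-15 \right)} 1026 - -156 = 4 \left(-15\right) \left(4 - -15\right) 1026 - -156 = 4 \left(-15\right) \left(4 + 15\right) 1026 + \left(171 - 15\right) = 4 \left(-15\right) 19 \cdot 1026 + 156 = \left(-1140\right) 1026 + 156 = -1169640 + 156 = -1169484$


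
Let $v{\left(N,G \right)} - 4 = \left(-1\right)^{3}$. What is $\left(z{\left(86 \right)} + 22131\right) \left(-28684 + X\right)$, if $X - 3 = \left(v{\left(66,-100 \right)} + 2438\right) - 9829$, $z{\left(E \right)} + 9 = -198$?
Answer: $-790776756$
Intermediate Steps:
$z{\left(E \right)} = -207$ ($z{\left(E \right)} = -9 - 198 = -207$)
$v{\left(N,G \right)} = 3$ ($v{\left(N,G \right)} = 4 + \left(-1\right)^{3} = 4 - 1 = 3$)
$X = -7385$ ($X = 3 + \left(\left(3 + 2438\right) - 9829\right) = 3 + \left(2441 - 9829\right) = 3 - 7388 = -7385$)
$\left(z{\left(86 \right)} + 22131\right) \left(-28684 + X\right) = \left(-207 + 22131\right) \left(-28684 - 7385\right) = 21924 \left(-36069\right) = -790776756$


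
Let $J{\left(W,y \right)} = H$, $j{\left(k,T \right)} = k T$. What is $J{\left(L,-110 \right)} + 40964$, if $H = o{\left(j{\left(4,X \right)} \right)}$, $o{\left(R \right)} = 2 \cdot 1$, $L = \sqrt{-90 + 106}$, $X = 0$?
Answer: $40966$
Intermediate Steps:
$L = 4$ ($L = \sqrt{16} = 4$)
$j{\left(k,T \right)} = T k$
$o{\left(R \right)} = 2$
$H = 2$
$J{\left(W,y \right)} = 2$
$J{\left(L,-110 \right)} + 40964 = 2 + 40964 = 40966$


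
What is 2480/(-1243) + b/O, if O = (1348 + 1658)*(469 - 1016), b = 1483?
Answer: -4079662729/2043842526 ≈ -1.9961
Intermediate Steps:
O = -1644282 (O = 3006*(-547) = -1644282)
2480/(-1243) + b/O = 2480/(-1243) + 1483/(-1644282) = 2480*(-1/1243) + 1483*(-1/1644282) = -2480/1243 - 1483/1644282 = -4079662729/2043842526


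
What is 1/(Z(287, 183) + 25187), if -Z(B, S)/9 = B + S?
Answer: 1/20957 ≈ 4.7717e-5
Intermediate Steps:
Z(B, S) = -9*B - 9*S (Z(B, S) = -9*(B + S) = -9*B - 9*S)
1/(Z(287, 183) + 25187) = 1/((-9*287 - 9*183) + 25187) = 1/((-2583 - 1647) + 25187) = 1/(-4230 + 25187) = 1/20957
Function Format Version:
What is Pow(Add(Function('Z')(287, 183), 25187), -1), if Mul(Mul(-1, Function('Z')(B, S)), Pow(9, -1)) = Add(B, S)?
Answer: Rational(1, 20957) ≈ 4.7717e-5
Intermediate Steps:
Function('Z')(B, S) = Add(Mul(-9, B), Mul(-9, S)) (Function('Z')(B, S) = Mul(-9, Add(B, S)) = Add(Mul(-9, B), Mul(-9, S)))
Pow(Add(Function('Z')(287, 183), 25187), -1) = Pow(Add(Add(Mul(-9, 287), Mul(-9, 183)), 25187), -1) = Pow(Add(Add(-2583, -1647), 25187), -1) = Pow(Add(-4230, 25187), -1) = Pow(20957, -1) = Rational(1, 20957)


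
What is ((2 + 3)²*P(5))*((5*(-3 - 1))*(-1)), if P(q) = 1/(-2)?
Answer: -250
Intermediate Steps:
P(q) = -½ (P(q) = 1*(-½) = -½)
((2 + 3)²*P(5))*((5*(-3 - 1))*(-1)) = ((2 + 3)²*(-½))*((5*(-3 - 1))*(-1)) = (5²*(-½))*((5*(-4))*(-1)) = (25*(-½))*(-20*(-1)) = -25/2*20 = -250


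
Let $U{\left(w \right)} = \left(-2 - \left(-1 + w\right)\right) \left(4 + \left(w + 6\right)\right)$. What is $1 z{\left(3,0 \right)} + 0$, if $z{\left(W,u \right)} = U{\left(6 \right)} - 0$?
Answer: $-112$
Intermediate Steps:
$U{\left(w \right)} = \left(-1 - w\right) \left(10 + w\right)$ ($U{\left(w \right)} = \left(-1 - w\right) \left(4 + \left(6 + w\right)\right) = \left(-1 - w\right) \left(10 + w\right)$)
$z{\left(W,u \right)} = -112$ ($z{\left(W,u \right)} = \left(-10 - 6^{2} - 66\right) - 0 = \left(-10 - 36 - 66\right) + 0 = -112 + 0 = -112$)
$1 z{\left(3,0 \right)} + 0 = 1 \left(-112\right) + 0 = -112 + 0 = -112$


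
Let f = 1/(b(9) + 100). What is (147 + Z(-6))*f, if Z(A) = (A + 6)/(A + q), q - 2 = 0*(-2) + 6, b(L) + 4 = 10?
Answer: 147/106 ≈ 1.3868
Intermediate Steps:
b(L) = 6 (b(L) = -4 + 10 = 6)
q = 8 (q = 2 + (0*(-2) + 6) = 2 + (0 + 6) = 2 + 6 = 8)
f = 1/106 (f = 1/(6 + 100) = 1/106 ≈ 0.0094340)
Z(A) = (6 + A)/(8 + A) (Z(A) = (A + 6)/(A + 8) = (6 + A)/(8 + A))
(147 + Z(-6))*f = (147 + (6 - 6)/(8 - 6))*(1/106) = (147 + 0/2)*(1/106) = (147 + (½)*0)*(1/106) = (147 + 0)*(1/106) = 147*(1/106) = 147/106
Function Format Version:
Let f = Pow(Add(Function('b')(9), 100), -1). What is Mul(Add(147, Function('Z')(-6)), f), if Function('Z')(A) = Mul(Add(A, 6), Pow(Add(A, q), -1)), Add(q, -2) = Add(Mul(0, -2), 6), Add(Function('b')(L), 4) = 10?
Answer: Rational(147, 106) ≈ 1.3868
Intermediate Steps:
Function('b')(L) = 6 (Function('b')(L) = Add(-4, 10) = 6)
q = 8 (q = Add(2, Add(Mul(0, -2), 6)) = Add(2, Add(0, 6)) = Add(2, 6) = 8)
f = Rational(1, 106) (f = Pow(Add(6, 100), -1) = Pow(106, -1) = Rational(1, 106) ≈ 0.0094340)
Function('Z')(A) = Mul(Pow(Add(8, A), -1), Add(6, A)) (Function('Z')(A) = Mul(Add(A, 6), Pow(Add(A, 8), -1)) = Mul(Add(6, A), Pow(Add(8, A), -1)) = Mul(Pow(Add(8, A), -1), Add(6, A)))
Mul(Add(147, Function('Z')(-6)), f) = Mul(Add(147, Mul(Pow(Add(8, -6), -1), Add(6, -6))), Rational(1, 106)) = Mul(Add(147, Mul(Pow(2, -1), 0)), Rational(1, 106)) = Mul(Add(147, Mul(Rational(1, 2), 0)), Rational(1, 106)) = Mul(Add(147, 0), Rational(1, 106)) = Mul(147, Rational(1, 106)) = Rational(147, 106)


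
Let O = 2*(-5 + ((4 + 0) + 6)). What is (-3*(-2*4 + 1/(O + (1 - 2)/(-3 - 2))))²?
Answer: 162409/289 ≈ 561.97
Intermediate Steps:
O = 10 (O = 2*(-5 + (4 + 6)) = 2*(-5 + 10) = 2*5 = 10)
(-3*(-2*4 + 1/(O + (1 - 2)/(-3 - 2))))² = (-3*(-2*4 + 1/(10 + (1 - 2)/(-3 - 2))))² = (-3*(-8 + 1/(10 - 1/(-5))))² = (-3*(-8 + 1/(10 - 1*(-⅕))))² = (-3*(-8 + 1/(10 + ⅕)))² = (-3*(-8 + 1/(51/5)))² = (-3*(-8 + 5/51))² = (-3*(-403/51))² = (403/17)² = 162409/289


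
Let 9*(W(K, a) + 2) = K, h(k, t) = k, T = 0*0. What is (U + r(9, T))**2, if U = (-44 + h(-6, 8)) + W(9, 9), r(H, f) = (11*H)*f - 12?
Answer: 3969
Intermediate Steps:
T = 0
W(K, a) = -2 + K/9
r(H, f) = -12 + 11*H*f (r(H, f) = 11*H*f - 12 = -12 + 11*H*f)
U = -51 (U = (-44 - 6) + (-2 + (1/9)*9) = -50 + (-2 + 1) = -50 - 1 = -51)
(U + r(9, T))**2 = (-51 + (-12 + 11*9*0))**2 = (-51 + (-12 + 0))**2 = (-51 - 12)**2 = (-63)**2 = 3969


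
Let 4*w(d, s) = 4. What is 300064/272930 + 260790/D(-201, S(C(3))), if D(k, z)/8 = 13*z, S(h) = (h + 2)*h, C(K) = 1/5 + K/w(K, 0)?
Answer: 448104334099/2952010880 ≈ 151.80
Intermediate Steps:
w(d, s) = 1 (w(d, s) = (¼)*4 = 1)
C(K) = ⅕ + K (C(K) = 1/5 + K/1 = 1*(⅕) + K*1 = ⅕ + K)
S(h) = h*(2 + h) (S(h) = (2 + h)*h = h*(2 + h))
D(k, z) = 104*z (D(k, z) = 8*(13*z) = 104*z)
300064/272930 + 260790/D(-201, S(C(3))) = 300064/272930 + 260790/((104*((⅕ + 3)*(2 + (⅕ + 3))))) = 300064*(1/272930) + 260790/((104*(16*(2 + 16/5)/5))) = 150032/136465 + 260790/((104*((16/5)*(26/5)))) = 150032/136465 + 260790/((104*(416/25))) = 150032/136465 + 260790/(43264/25) = 150032/136465 + 260790*(25/43264) = 150032/136465 + 3259875/21632 = 448104334099/2952010880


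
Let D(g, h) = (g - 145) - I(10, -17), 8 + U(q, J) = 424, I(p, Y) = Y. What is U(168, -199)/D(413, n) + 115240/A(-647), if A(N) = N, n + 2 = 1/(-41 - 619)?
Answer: -32574248/184395 ≈ -176.65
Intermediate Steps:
U(q, J) = 416 (U(q, J) = -8 + 424 = 416)
n = -1321/660 (n = -2 + 1/(-41 - 619) = -2 + 1/(-660) = -2 - 1/660 = -1321/660 ≈ -2.0015)
D(g, h) = -128 + g (D(g, h) = (g - 145) - 1*(-17) = (-145 + g) + 17 = -128 + g)
U(168, -199)/D(413, n) + 115240/A(-647) = 416/(-128 + 413) + 115240/(-647) = 416/285 + 115240*(-1/647) = 416*(1/285) - 115240/647 = 416/285 - 115240/647 = -32574248/184395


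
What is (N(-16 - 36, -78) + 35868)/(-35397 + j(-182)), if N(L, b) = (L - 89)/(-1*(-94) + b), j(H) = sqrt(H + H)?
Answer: -20308922559/20047167568 - 573747*I*sqrt(91)/10023583784 ≈ -1.0131 - 0.00054603*I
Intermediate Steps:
j(H) = sqrt(2)*sqrt(H) (j(H) = sqrt(2*H) = sqrt(2)*sqrt(H))
N(L, b) = (-89 + L)/(94 + b)
(N(-16 - 36, -78) + 35868)/(-35397 + j(-182)) = ((-89 + (-16 - 36))/(94 - 78) + 35868)/(-35397 + sqrt(2)*sqrt(-182)) = ((-89 - 52)/16 + 35868)/(-35397 + sqrt(2)*(I*sqrt(182))) = ((1/16)*(-141) + 35868)/(-35397 + 2*I*sqrt(91)) = (-141/16 + 35868)/(-35397 + 2*I*sqrt(91)) = 573747/(16*(-35397 + 2*I*sqrt(91)))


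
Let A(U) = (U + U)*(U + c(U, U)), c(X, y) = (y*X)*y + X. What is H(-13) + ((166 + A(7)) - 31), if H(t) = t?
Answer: 5120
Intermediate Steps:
c(X, y) = X + X*y**2 (c(X, y) = (X*y)*y + X = X*y**2 + X = X + X*y**2)
A(U) = 2*U*(U + U*(1 + U**2)) (A(U) = (U + U)*(U + U*(1 + U**2)) = (2*U)*(U + U*(1 + U**2)) = 2*U*(U + U*(1 + U**2)))
H(-13) + ((166 + A(7)) - 31) = -13 + ((166 + 2*7**2*(2 + 7**2)) - 31) = -13 + ((166 + 2*49*(2 + 49)) - 31) = -13 + ((166 + 2*49*51) - 31) = -13 + ((166 + 4998) - 31) = -13 + (5164 - 31) = -13 + 5133 = 5120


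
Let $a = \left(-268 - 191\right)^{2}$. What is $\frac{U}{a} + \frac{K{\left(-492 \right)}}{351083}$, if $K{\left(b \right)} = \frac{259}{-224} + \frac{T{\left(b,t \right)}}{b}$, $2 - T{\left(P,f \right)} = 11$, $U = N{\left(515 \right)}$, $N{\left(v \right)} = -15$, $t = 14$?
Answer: $- \frac{2407953391}{32348023663392} \approx -7.4439 \cdot 10^{-5}$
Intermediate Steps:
$a = 210681$ ($a = \left(-459\right)^{2} = 210681$)
$U = -15$
$T{\left(P,f \right)} = -9$ ($T{\left(P,f \right)} = 2 - 11 = -9$)
$K{\left(b \right)} = - \frac{37}{32} - \frac{9}{b}$ ($K{\left(b \right)} = \frac{259}{-224} - \frac{9}{b} = 259 \left(- \frac{1}{224}\right) - \frac{9}{b} = - \frac{37}{32} - \frac{9}{b}$)
$\frac{U}{a} + \frac{K{\left(-492 \right)}}{351083} = - \frac{15}{210681} + \frac{- \frac{37}{32} - \frac{9}{-492}}{351083} = \left(-15\right) \frac{1}{210681} + \left(- \frac{37}{32} - - \frac{3}{164}\right) \frac{1}{351083} = - \frac{5}{70227} + \left(- \frac{37}{32} + \frac{3}{164}\right) \frac{1}{351083} = - \frac{5}{70227} - \frac{1493}{460620896} = - \frac{2407953391}{32348023663392}$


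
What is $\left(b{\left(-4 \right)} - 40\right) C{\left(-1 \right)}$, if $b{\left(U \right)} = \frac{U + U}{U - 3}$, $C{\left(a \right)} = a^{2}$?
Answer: $- \frac{272}{7} \approx -38.857$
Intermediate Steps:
$b{\left(U \right)} = \frac{2 U}{-3 + U}$
$\left(b{\left(-4 \right)} - 40\right) C{\left(-1 \right)} = \left(2 \left(-4\right) \frac{1}{-3 - 4} - 40\right) \left(-1\right)^{2} = \left(2 \left(-4\right) \frac{1}{-7} - 40\right) 1 = \left(2 \left(-4\right) \left(- \frac{1}{7}\right) - 40\right) 1 = \left(\frac{8}{7} - 40\right) 1 = \left(- \frac{272}{7}\right) 1 = - \frac{272}{7}$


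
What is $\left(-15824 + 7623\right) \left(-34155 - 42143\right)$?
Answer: $625719898$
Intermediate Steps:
$\left(-15824 + 7623\right) \left(-34155 - 42143\right) = \left(-8201\right) \left(-76298\right) = 625719898$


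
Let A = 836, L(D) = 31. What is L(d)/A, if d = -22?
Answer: 31/836 ≈ 0.037081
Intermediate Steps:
L(d)/A = 31/836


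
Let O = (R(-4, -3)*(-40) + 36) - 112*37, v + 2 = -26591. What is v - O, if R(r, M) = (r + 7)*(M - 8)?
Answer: -23805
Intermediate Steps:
R(r, M) = (-8 + M)*(7 + r) (R(r, M) = (7 + r)*(-8 + M) = (-8 + M)*(7 + r))
v = -26593 (v = -2 - 26591 = -26593)
O = -2788 (O = ((-56 - 8*(-4) + 7*(-3) - 3*(-4))*(-40) + 36) - 112*37 = ((-56 + 32 - 21 + 12)*(-40) + 36) - 4144 = (-33*(-40) + 36) - 4144 = (1320 + 36) - 4144 = 1356 - 4144 = -2788)
v - O = -26593 - 1*(-2788) = -26593 + 2788 = -23805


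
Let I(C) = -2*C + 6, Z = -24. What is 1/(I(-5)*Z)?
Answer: -1/384 ≈ -0.0026042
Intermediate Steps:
I(C) = 6 - 2*C
1/(I(-5)*Z) = 1/((6 - 2*(-5))*(-24)) = 1/((6 + 10)*(-24)) = 1/(16*(-24)) = 1/(-384) = -1/384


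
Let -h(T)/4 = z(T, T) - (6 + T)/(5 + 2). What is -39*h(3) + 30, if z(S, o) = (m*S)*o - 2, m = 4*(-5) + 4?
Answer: -160626/7 ≈ -22947.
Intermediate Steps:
m = -16 (m = -20 + 4 = -16)
z(S, o) = -2 - 16*S*o (z(S, o) = (-16*S)*o - 2 = -16*S*o - 2 = -2 - 16*S*o)
h(T) = 80/7 + 64*T² + 4*T/7 (h(T) = -4*((-2 - 16*T*T) - (6 + T)/(5 + 2)) = -4*((-2 - 16*T²) - (6 + T)/7) = -4*((-2 - 16*T²) - (6/7 + T/7)) = -4*((-2 - 16*T²) + (-6/7 - T/7)) = -4*(-20/7 - 16*T² - T/7) = 80/7 + 64*T² + 4*T/7)
-39*h(3) + 30 = -39*(80/7 + 64*3² + (4/7)*3) + 30 = -39*(80/7 + 64*9 + 12/7) + 30 = -39*(80/7 + 576 + 12/7) + 30 = -39*4124/7 + 30 = -160836/7 + 30 = -160626/7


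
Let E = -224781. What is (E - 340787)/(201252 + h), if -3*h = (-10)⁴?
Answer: -424176/148439 ≈ -2.8576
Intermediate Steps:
h = -10000/3 (h = -⅓*(-10)⁴ = -⅓*10000 = -10000/3 ≈ -3333.3)
(E - 340787)/(201252 + h) = (-224781 - 340787)/(201252 - 10000/3) = -565568/593756/3 = -565568*3/593756 = -424176/148439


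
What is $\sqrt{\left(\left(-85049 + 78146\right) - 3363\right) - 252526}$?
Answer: $2 i \sqrt{65698} \approx 512.63 i$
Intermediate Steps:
$\sqrt{\left(\left(-85049 + 78146\right) - 3363\right) - 252526} = \sqrt{\left(-6903 - 3363\right) - 252526} = \sqrt{-10266 - 252526} = \sqrt{-262792} = 2 i \sqrt{65698}$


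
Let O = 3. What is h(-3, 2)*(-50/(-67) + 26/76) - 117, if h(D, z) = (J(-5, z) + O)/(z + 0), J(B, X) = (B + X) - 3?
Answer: -604077/5092 ≈ -118.63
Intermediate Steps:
J(B, X) = -3 + B + X
h(D, z) = (-5 + z)/z (h(D, z) = ((-3 - 5 + z) + 3)/(z + 0) = ((-8 + z) + 3)/z = (-5 + z)/z)
h(-3, 2)*(-50/(-67) + 26/76) - 117 = ((-5 + 2)/2)*(-50/(-67) + 26/76) - 117 = ((½)*(-3))*(-50*(-1/67) + 26*(1/76)) - 117 = -3*(50/67 + 13/38)/2 - 117 = -3/2*2771/2546 - 117 = -8313/5092 - 117 = -604077/5092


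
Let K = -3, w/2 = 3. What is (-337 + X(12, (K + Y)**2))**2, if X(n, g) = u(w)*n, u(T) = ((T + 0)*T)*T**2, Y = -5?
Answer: 231496225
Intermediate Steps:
w = 6 (w = 2*3 = 6)
u(T) = T**4 (u(T) = (T*T)*T**2 = T**2*T**2 = T**4)
X(n, g) = 1296*n (X(n, g) = 6**4*n = 1296*n)
(-337 + X(12, (K + Y)**2))**2 = (-337 + 1296*12)**2 = (-337 + 15552)**2 = 15215**2 = 231496225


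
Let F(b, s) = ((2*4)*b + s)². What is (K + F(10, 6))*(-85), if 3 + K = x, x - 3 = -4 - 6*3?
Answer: -626790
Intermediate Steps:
x = -19 (x = 3 + (-4 - 6*3) = 3 + (-4 - 18) = 3 - 22 = -19)
F(b, s) = (s + 8*b)² (F(b, s) = (8*b + s)² = (s + 8*b)²)
K = -22 (K = -3 - 19 = -22)
(K + F(10, 6))*(-85) = (-22 + (6 + 8*10)²)*(-85) = (-22 + (6 + 80)²)*(-85) = (-22 + 86²)*(-85) = (-22 + 7396)*(-85) = 7374*(-85) = -626790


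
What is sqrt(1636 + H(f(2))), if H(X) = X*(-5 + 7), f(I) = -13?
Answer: sqrt(1610) ≈ 40.125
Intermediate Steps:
H(X) = 2*X (H(X) = X*2 = 2*X)
sqrt(1636 + H(f(2))) = sqrt(1636 + 2*(-13)) = sqrt(1636 - 26) = sqrt(1610)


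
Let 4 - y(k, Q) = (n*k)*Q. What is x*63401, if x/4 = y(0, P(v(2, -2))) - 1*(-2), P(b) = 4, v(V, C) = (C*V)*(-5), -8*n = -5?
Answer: 1521624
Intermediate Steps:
n = 5/8 (n = -⅛*(-5) = 5/8 ≈ 0.62500)
v(V, C) = -5*C*V
y(k, Q) = 4 - 5*Q*k/8 (y(k, Q) = 4 - 5*k/8*Q = 4 - 5*Q*k/8)
x = 24 (x = 4*((4 - 5/8*4*0) - 1*(-2)) = 4*((4 + 0) + 2) = 4*(4 + 2) = 4*6 = 24)
x*63401 = 24*63401 = 1521624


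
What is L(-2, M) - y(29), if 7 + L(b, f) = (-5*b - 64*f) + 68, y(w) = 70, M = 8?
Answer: -511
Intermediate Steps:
L(b, f) = 61 - 64*f - 5*b (L(b, f) = -7 + ((-5*b - 64*f) + 68) = -7 + ((-64*f - 5*b) + 68) = -7 + (68 - 64*f - 5*b) = 61 - 64*f - 5*b)
L(-2, M) - y(29) = (61 - 64*8 - 5*(-2)) - 1*70 = (61 - 512 + 10) - 70 = -441 - 70 = -511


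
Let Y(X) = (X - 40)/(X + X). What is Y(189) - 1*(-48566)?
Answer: 18358097/378 ≈ 48566.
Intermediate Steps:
Y(X) = (-40 + X)/(2*X) (Y(X) = (-40 + X)/((2*X)) = (-40 + X)*(1/(2*X)) = (-40 + X)/(2*X))
Y(189) - 1*(-48566) = (½)*(-40 + 189)/189 - 1*(-48566) = (½)*(1/189)*149 + 48566 = 149/378 + 48566 = 18358097/378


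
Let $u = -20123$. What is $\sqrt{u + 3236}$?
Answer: $i \sqrt{16887} \approx 129.95 i$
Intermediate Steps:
$\sqrt{u + 3236} = \sqrt{-20123 + 3236} = \sqrt{-16887} = i \sqrt{16887}$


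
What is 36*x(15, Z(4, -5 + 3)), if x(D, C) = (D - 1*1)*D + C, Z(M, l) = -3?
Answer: 7452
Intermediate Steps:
x(D, C) = C + D*(-1 + D) (x(D, C) = (D - 1)*D + C = (-1 + D)*D + C = D*(-1 + D) + C = C + D*(-1 + D))
36*x(15, Z(4, -5 + 3)) = 36*(-3 + 15² - 1*15) = 36*(-3 + 225 - 15) = 36*207 = 7452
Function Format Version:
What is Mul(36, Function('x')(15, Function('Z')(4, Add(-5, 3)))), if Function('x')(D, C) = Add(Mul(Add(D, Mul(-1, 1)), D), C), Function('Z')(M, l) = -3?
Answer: 7452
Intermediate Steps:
Function('x')(D, C) = Add(C, Mul(D, Add(-1, D))) (Function('x')(D, C) = Add(Mul(Add(D, -1), D), C) = Add(Mul(Add(-1, D), D), C) = Add(Mul(D, Add(-1, D)), C) = Add(C, Mul(D, Add(-1, D))))
Mul(36, Function('x')(15, Function('Z')(4, Add(-5, 3)))) = Mul(36, Add(-3, Pow(15, 2), Mul(-1, 15))) = Mul(36, Add(-3, 225, -15)) = Mul(36, 207) = 7452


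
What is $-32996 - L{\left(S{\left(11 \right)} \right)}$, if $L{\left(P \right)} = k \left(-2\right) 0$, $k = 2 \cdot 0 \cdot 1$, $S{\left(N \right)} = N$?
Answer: $-32996$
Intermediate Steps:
$k = 0$ ($k = 0 \cdot 1 = 0$)
$L{\left(P \right)} = 0$ ($L{\left(P \right)} = 0 \left(-2\right) 0 = 0 \cdot 0 = 0$)
$-32996 - L{\left(S{\left(11 \right)} \right)} = -32996 - 0 = -32996 + 0 = -32996$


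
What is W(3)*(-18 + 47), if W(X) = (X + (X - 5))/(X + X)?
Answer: 29/6 ≈ 4.8333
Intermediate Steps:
W(X) = (-5 + 2*X)/(2*X) (W(X) = (X + (-5 + X))/((2*X)) = (-5 + 2*X)*(1/(2*X)) = (-5 + 2*X)/(2*X))
W(3)*(-18 + 47) = ((-5/2 + 3)/3)*(-18 + 47) = ((1/3)*(1/2))*29 = (1/6)*29 = 29/6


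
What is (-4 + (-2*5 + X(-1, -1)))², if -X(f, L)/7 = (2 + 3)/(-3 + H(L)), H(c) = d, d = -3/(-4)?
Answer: 196/81 ≈ 2.4198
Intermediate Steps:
d = ¾ (d = -3*(-¼) = ¾ ≈ 0.75000)
H(c) = ¾
X(f, L) = 140/9 (X(f, L) = -7*(2 + 3)/(-3 + ¾) = -35/(-9/4) = -35*(-4)/9 = -7*(-20/9) = 140/9)
(-4 + (-2*5 + X(-1, -1)))² = (-4 + (-2*5 + 140/9))² = (-4 + (-10 + 140/9))² = (-4 + 50/9)² = (14/9)² = 196/81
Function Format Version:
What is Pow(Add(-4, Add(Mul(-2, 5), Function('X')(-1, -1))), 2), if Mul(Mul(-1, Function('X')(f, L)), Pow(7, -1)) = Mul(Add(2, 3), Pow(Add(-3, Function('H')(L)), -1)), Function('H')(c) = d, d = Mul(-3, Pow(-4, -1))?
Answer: Rational(196, 81) ≈ 2.4198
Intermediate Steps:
d = Rational(3, 4) (d = Mul(-3, Rational(-1, 4)) = Rational(3, 4) ≈ 0.75000)
Function('H')(c) = Rational(3, 4)
Function('X')(f, L) = Rational(140, 9) (Function('X')(f, L) = Mul(-7, Mul(Add(2, 3), Pow(Add(-3, Rational(3, 4)), -1))) = Mul(-7, Mul(5, Pow(Rational(-9, 4), -1))) = Mul(-7, Mul(5, Rational(-4, 9))) = Mul(-7, Rational(-20, 9)) = Rational(140, 9))
Pow(Add(-4, Add(Mul(-2, 5), Function('X')(-1, -1))), 2) = Pow(Add(-4, Add(Mul(-2, 5), Rational(140, 9))), 2) = Pow(Add(-4, Add(-10, Rational(140, 9))), 2) = Pow(Add(-4, Rational(50, 9)), 2) = Pow(Rational(14, 9), 2) = Rational(196, 81)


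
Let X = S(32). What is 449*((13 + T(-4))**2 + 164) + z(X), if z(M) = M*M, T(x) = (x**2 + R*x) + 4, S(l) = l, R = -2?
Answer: 829429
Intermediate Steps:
T(x) = 4 + x**2 - 2*x (T(x) = (x**2 - 2*x) + 4 = 4 + x**2 - 2*x)
X = 32
z(M) = M**2
449*((13 + T(-4))**2 + 164) + z(X) = 449*((13 + (4 + (-4)**2 - 2*(-4)))**2 + 164) + 32**2 = 449*((13 + (4 + 16 + 8))**2 + 164) + 1024 = 449*((13 + 28)**2 + 164) + 1024 = 449*(41**2 + 164) + 1024 = 449*(1681 + 164) + 1024 = 449*1845 + 1024 = 828405 + 1024 = 829429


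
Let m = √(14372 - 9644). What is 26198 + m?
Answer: 26198 + 2*√1182 ≈ 26267.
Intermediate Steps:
m = 2*√1182 (m = √4728 = 2*√1182 ≈ 68.760)
26198 + m = 26198 + 2*√1182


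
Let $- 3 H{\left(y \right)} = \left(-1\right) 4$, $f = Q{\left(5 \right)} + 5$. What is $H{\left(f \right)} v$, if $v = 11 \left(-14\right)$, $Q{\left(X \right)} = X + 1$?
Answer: $- \frac{616}{3} \approx -205.33$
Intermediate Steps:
$Q{\left(X \right)} = 1 + X$
$f = 11$ ($f = \left(1 + 5\right) + 5 = 6 + 5 = 11$)
$v = -154$
$H{\left(y \right)} = \frac{4}{3}$ ($H{\left(y \right)} = - \frac{\left(-1\right) 4}{3} = \left(- \frac{1}{3}\right) \left(-4\right) = \frac{4}{3}$)
$H{\left(f \right)} v = \frac{4}{3} \left(-154\right) = - \frac{616}{3}$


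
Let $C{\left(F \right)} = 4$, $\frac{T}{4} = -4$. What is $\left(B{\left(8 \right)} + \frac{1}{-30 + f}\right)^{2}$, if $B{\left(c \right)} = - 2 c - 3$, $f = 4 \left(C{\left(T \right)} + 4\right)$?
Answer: $\frac{1369}{4} \approx 342.25$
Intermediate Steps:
$T = -16$ ($T = 4 \left(-4\right) = -16$)
$f = 32$ ($f = 4 \left(4 + 4\right) = 4 \cdot 8 = 32$)
$B{\left(c \right)} = -3 - 2 c$
$\left(B{\left(8 \right)} + \frac{1}{-30 + f}\right)^{2} = \left(\left(-3 - 16\right) + \frac{1}{-30 + 32}\right)^{2} = \left(\left(-3 - 16\right) + \frac{1}{2}\right)^{2} = \left(-19 + \frac{1}{2}\right)^{2} = \left(- \frac{37}{2}\right)^{2} = \frac{1369}{4}$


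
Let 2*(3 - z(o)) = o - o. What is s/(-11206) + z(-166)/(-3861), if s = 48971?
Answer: -4848991/1109394 ≈ -4.3708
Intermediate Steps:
z(o) = 3 (z(o) = 3 - (o - o)/2 = 3 - ½*0 = 3 + 0 = 3)
s/(-11206) + z(-166)/(-3861) = 48971/(-11206) + 3/(-3861) = 48971*(-1/11206) + 3*(-1/3861) = -3767/862 - 1/1287 = -4848991/1109394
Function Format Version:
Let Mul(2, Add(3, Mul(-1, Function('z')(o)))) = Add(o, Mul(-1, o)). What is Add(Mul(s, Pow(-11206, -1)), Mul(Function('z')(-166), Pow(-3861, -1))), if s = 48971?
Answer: Rational(-4848991, 1109394) ≈ -4.3708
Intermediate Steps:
Function('z')(o) = 3 (Function('z')(o) = Add(3, Mul(Rational(-1, 2), Add(o, Mul(-1, o)))) = Add(3, Mul(Rational(-1, 2), 0)) = Add(3, 0) = 3)
Add(Mul(s, Pow(-11206, -1)), Mul(Function('z')(-166), Pow(-3861, -1))) = Add(Mul(48971, Pow(-11206, -1)), Mul(3, Pow(-3861, -1))) = Add(Mul(48971, Rational(-1, 11206)), Mul(3, Rational(-1, 3861))) = Add(Rational(-3767, 862), Rational(-1, 1287)) = Rational(-4848991, 1109394)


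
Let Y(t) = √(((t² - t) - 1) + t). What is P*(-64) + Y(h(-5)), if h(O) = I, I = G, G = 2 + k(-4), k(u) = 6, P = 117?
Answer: -7488 + 3*√7 ≈ -7480.1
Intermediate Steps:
G = 8 (G = 2 + 6 = 8)
I = 8
h(O) = 8
Y(t) = √(-1 + t²) (Y(t) = √((-1 + t² - t) + t) = √(-1 + t²))
P*(-64) + Y(h(-5)) = 117*(-64) + √(-1 + 8²) = -7488 + √(-1 + 64) = -7488 + √63 = -7488 + 3*√7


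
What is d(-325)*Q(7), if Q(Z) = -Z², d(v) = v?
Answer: 15925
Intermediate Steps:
d(-325)*Q(7) = -(-325)*7² = -(-325)*49 = -325*(-49) = 15925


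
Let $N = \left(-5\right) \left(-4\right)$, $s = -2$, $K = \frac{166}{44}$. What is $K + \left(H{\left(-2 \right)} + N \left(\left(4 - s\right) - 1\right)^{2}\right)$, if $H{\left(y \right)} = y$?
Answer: $\frac{11039}{22} \approx 501.77$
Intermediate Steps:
$K = \frac{83}{22}$ ($K = 166 \cdot \frac{1}{44} = \frac{83}{22} \approx 3.7727$)
$N = 20$
$K + \left(H{\left(-2 \right)} + N \left(\left(4 - s\right) - 1\right)^{2}\right) = \frac{83}{22} - \left(2 - 20 \left(\left(4 - -2\right) - 1\right)^{2}\right) = \frac{83}{22} - \left(2 - 20 \left(\left(4 + 2\right) - 1\right)^{2}\right) = \frac{83}{22} - \left(2 - 20 \left(6 - 1\right)^{2}\right) = \frac{83}{22} - \left(2 - 20 \cdot 5^{2}\right) = \frac{83}{22} + \left(-2 + 20 \cdot 25\right) = \frac{83}{22} + \left(-2 + 500\right) = \frac{83}{22} + 498 = \frac{11039}{22}$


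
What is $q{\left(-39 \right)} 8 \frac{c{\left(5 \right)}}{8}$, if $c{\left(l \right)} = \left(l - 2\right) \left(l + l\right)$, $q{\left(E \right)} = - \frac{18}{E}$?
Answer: $\frac{180}{13} \approx 13.846$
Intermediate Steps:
$c{\left(l \right)} = 2 l \left(-2 + l\right)$ ($c{\left(l \right)} = \left(-2 + l\right) 2 l = 2 l \left(-2 + l\right)$)
$q{\left(-39 \right)} 8 \frac{c{\left(5 \right)}}{8} = - \frac{18}{-39} \cdot 8 \frac{2 \cdot 5 \left(-2 + 5\right)}{8} = \left(-18\right) \left(- \frac{1}{39}\right) 8 \cdot 2 \cdot 5 \cdot 3 \cdot \frac{1}{8} = \frac{6 \cdot 8 \cdot 30 \cdot \frac{1}{8}}{13} = \frac{6 \cdot 8 \cdot \frac{15}{4}}{13} = \frac{6}{13} \cdot 30 = \frac{180}{13}$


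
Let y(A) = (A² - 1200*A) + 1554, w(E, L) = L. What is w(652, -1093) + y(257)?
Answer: -241890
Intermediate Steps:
y(A) = 1554 + A² - 1200*A
w(652, -1093) + y(257) = -1093 + (1554 + 257² - 1200*257) = -1093 + (1554 + 66049 - 308400) = -1093 - 240797 = -241890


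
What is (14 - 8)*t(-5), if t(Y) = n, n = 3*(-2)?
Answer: -36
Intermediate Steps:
n = -6
t(Y) = -6
(14 - 8)*t(-5) = (14 - 8)*(-6) = 6*(-6) = -36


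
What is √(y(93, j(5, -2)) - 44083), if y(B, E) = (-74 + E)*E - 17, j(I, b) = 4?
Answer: 2*I*√11095 ≈ 210.67*I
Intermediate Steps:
y(B, E) = -17 + E*(-74 + E) (y(B, E) = E*(-74 + E) - 17 = -17 + E*(-74 + E))
√(y(93, j(5, -2)) - 44083) = √((-17 + 4² - 74*4) - 44083) = √((-17 + 16 - 296) - 44083) = √(-297 - 44083) = √(-44380) = 2*I*√11095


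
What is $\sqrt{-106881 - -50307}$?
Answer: $3 i \sqrt{6286} \approx 237.85 i$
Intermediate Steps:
$\sqrt{-106881 - -50307} = \sqrt{-106881 + 50307} = \sqrt{-56574} = 3 i \sqrt{6286}$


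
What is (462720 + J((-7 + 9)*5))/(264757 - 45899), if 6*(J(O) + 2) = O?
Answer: 1388159/656574 ≈ 2.1142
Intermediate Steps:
J(O) = -2 + O/6
(462720 + J((-7 + 9)*5))/(264757 - 45899) = (462720 + (-2 + ((-7 + 9)*5)/6))/(264757 - 45899) = (462720 + (-2 + (2*5)/6))/218858 = (462720 + (-2 + (⅙)*10))*(1/218858) = (462720 + (-2 + 5/3))*(1/218858) = (462720 - ⅓)*(1/218858) = (1388159/3)*(1/218858) = 1388159/656574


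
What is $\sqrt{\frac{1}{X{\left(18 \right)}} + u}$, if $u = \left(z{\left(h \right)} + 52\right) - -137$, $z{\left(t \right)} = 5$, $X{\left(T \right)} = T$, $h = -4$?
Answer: $\frac{\sqrt{6986}}{6} \approx 13.93$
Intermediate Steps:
$u = 194$ ($u = \left(5 + 52\right) - -137 = 57 + 137 = 194$)
$\sqrt{\frac{1}{X{\left(18 \right)}} + u} = \sqrt{\frac{1}{18} + 194} = \sqrt{\frac{3493}{18}} = \frac{\sqrt{6986}}{6}$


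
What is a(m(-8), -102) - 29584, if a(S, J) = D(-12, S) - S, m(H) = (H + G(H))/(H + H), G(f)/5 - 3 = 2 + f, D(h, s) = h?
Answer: -473559/16 ≈ -29597.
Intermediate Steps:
G(f) = 25 + 5*f (G(f) = 15 + 5*(2 + f) = 15 + (10 + 5*f) = 25 + 5*f)
m(H) = (25 + 6*H)/(2*H) (m(H) = (H + (25 + 5*H))/(H + H) = (25 + 6*H)/((2*H)) = (25 + 6*H)*(1/(2*H)) = (25 + 6*H)/(2*H))
a(S, J) = -12 - S
a(m(-8), -102) - 29584 = (-12 - (3 + (25/2)/(-8))) - 29584 = (-12 - (3 + (25/2)*(-1/8))) - 29584 = (-12 - (3 - 25/16)) - 29584 = (-12 - 1*23/16) - 29584 = (-12 - 23/16) - 29584 = -215/16 - 29584 = -473559/16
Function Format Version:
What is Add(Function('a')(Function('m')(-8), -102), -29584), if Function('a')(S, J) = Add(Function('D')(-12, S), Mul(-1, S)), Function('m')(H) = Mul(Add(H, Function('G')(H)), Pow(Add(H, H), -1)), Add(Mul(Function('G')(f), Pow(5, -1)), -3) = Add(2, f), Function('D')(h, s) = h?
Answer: Rational(-473559, 16) ≈ -29597.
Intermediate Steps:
Function('G')(f) = Add(25, Mul(5, f)) (Function('G')(f) = Add(15, Mul(5, Add(2, f))) = Add(15, Add(10, Mul(5, f))) = Add(25, Mul(5, f)))
Function('m')(H) = Mul(Rational(1, 2), Pow(H, -1), Add(25, Mul(6, H))) (Function('m')(H) = Mul(Add(H, Add(25, Mul(5, H))), Pow(Add(H, H), -1)) = Mul(Add(25, Mul(6, H)), Pow(Mul(2, H), -1)) = Mul(Add(25, Mul(6, H)), Mul(Rational(1, 2), Pow(H, -1))) = Mul(Rational(1, 2), Pow(H, -1), Add(25, Mul(6, H))))
Function('a')(S, J) = Add(-12, Mul(-1, S))
Add(Function('a')(Function('m')(-8), -102), -29584) = Add(Add(-12, Mul(-1, Add(3, Mul(Rational(25, 2), Pow(-8, -1))))), -29584) = Add(Add(-12, Mul(-1, Add(3, Mul(Rational(25, 2), Rational(-1, 8))))), -29584) = Add(Add(-12, Mul(-1, Add(3, Rational(-25, 16)))), -29584) = Add(Add(-12, Mul(-1, Rational(23, 16))), -29584) = Add(Add(-12, Rational(-23, 16)), -29584) = Add(Rational(-215, 16), -29584) = Rational(-473559, 16)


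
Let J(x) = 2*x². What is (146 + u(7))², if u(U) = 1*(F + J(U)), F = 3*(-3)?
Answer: 55225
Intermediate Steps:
F = -9
u(U) = -9 + 2*U² (u(U) = 1*(-9 + 2*U²) = -9 + 2*U²)
(146 + u(7))² = (146 + (-9 + 2*7²))² = (146 + (-9 + 2*49))² = (146 + (-9 + 98))² = (146 + 89)² = 235² = 55225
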